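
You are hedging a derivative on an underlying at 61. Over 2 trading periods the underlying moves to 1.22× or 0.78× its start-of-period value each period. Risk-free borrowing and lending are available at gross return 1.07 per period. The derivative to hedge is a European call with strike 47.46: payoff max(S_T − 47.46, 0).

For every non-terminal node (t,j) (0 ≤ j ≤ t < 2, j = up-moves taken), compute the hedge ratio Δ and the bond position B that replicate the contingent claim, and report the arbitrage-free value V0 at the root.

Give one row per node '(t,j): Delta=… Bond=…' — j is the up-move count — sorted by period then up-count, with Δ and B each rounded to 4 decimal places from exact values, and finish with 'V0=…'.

Under the risk-neutral measure, an up-move has probability p* = (R−d)/(u−d) = 0.6591 and values discount at R = 1.07.
Terminal payoffs: V(2,0)=0.0000, V(2,1)=10.5876, V(2,2)=43.3324
Node (1,0) S=47.5800: V=(p*·10.5876+(1−p*)·0.0000)/1.07=6.5217; Δ=(10.5876−0.0000)/(58.0476−37.1124)=0.5057; B=V−Δ·S=-17.5411
Node (1,1) S=74.4200: V=(p*·43.3324+(1−p*)·10.5876)/1.07=30.0649; Δ=(43.3324−10.5876)/(90.7924−58.0476)=1.0000; B=V−Δ·S=-44.3551
Node (0,0) S=61.0000: V=(p*·30.0649+(1−p*)·6.5217)/1.07=20.5970; Δ=(30.0649−6.5217)/(74.4200−47.5800)=0.8772; B=V−Δ·S=-32.9103
Self-financing check: at every node Δ·S+B equals the discounted successor values.

(0,0): Delta=0.8772 Bond=-32.9103
(1,0): Delta=0.5057 Bond=-17.5411
(1,1): Delta=1.0000 Bond=-44.3551
V0=20.5970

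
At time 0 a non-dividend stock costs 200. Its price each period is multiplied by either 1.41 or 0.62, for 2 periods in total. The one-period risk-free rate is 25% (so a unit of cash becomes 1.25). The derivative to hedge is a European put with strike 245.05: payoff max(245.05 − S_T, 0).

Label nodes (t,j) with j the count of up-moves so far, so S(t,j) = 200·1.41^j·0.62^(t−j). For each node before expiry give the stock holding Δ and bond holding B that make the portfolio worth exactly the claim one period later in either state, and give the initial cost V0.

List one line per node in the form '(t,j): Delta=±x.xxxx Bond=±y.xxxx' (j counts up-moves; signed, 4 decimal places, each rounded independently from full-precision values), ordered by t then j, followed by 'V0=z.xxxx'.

(0,0): Delta=-0.3840 Bond=95.7199
(1,0): Delta=-1.0000 Bond=196.0400
(1,1): Delta=-0.3152 Bond=100.2492
V0=18.9298

Risk-neutral probability p* = (R−d)/(u−d) = (1.25−0.62)/(1.41−0.62) = 0.7975.
Terminal values V(2,·): V(2,0)=168.1700, V(2,1)=70.2100, V(2,2)=0.0000
  t=1,j=0: stock 124.0000 → up 174.8400 (V=70.2100), down 76.8800 (V=168.1700). Price 72.0400; hedge Δ=-1.0000, bond B=196.0400.
  t=1,j=1: stock 282.0000 → up 397.6200 (V=0.0000), down 174.8400 (V=70.2100). Price 11.3758; hedge Δ=-0.3152, bond B=100.2492.
  t=0,j=0: stock 200.0000 → up 282.0000 (V=11.3758), down 124.0000 (V=72.0400). Price 18.9298; hedge Δ=-0.3840, bond B=95.7199.
Root portfolio cost Δ·200+B reproduces V0=18.9298.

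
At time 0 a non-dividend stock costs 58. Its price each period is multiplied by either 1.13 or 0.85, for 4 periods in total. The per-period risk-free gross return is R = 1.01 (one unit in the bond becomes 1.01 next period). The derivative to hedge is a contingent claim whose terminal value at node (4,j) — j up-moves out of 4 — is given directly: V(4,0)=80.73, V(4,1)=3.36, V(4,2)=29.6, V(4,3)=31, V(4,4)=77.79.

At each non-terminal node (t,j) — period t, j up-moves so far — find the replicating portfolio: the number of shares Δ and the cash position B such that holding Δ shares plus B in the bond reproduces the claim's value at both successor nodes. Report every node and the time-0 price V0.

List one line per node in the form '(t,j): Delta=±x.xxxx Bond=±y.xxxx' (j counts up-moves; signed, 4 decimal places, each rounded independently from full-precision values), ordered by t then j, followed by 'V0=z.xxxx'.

Under the risk-neutral measure, an up-move has probability p* = (R−d)/(u−d) = 0.5714 and values discount at R = 1.01.
Payoff layer (t=4): V(4,0)=80.7300, V(4,1)=3.3600, V(4,2)=29.6000, V(4,3)=31.0000, V(4,4)=77.7900
  t=3,j=0: stock 35.6192 → up 40.2498 (V=3.3600), down 30.2764 (V=80.7300). Price 36.1570; hedge Δ=-7.7576, bond B=312.4784.
  t=3,j=1: stock 47.3526 → up 53.5085 (V=29.6000), down 40.2498 (V=3.3600). Price 18.1726; hedge Δ=1.9791, bond B=-75.5417.
  t=3,j=2: stock 62.9512 → up 71.1348 (V=31.0000), down 53.5085 (V=29.6000). Price 30.0990; hedge Δ=0.0794, bond B=25.0990.
  t=3,j=3: stock 83.6880 → up 94.5675 (V=77.7900), down 71.1348 (V=31.0000). Price 57.1655; hedge Δ=1.9968, bond B=-109.9417.
  t=2,j=0: stock 41.9050 → up 47.3526 (V=18.1726), down 35.6192 (V=36.1570). Price 25.6239; hedge Δ=-1.5328, bond B=89.8541.
  t=2,j=1: stock 55.7090 → up 62.9512 (V=30.0990), down 47.3526 (V=18.1726). Price 24.7403; hedge Δ=0.7646, bond B=-17.8542.
  t=2,j=2: stock 74.0602 → up 83.6880 (V=57.1655), down 62.9512 (V=30.0990). Price 45.1144; hedge Δ=1.3052, bond B=-51.5516.
  t=1,j=0: stock 49.3000 → up 55.7090 (V=24.7403), down 41.9050 (V=25.6239). Price 24.8703; hedge Δ=-0.0640, bond B=28.0262.
  t=1,j=1: stock 65.5400 → up 74.0602 (V=45.1144), down 55.7090 (V=24.7403). Price 36.0224; hedge Δ=1.1102, bond B=-36.7424.
  t=0,j=0: stock 58.0000 → up 65.5400 (V=36.0224), down 49.3000 (V=24.8703). Price 30.9336; hedge Δ=0.6867, bond B=-8.8955.
Root portfolio cost Δ·58+B reproduces V0=30.9336.

(0,0): Delta=0.6867 Bond=-8.8955
(1,0): Delta=-0.0640 Bond=28.0262
(1,1): Delta=1.1102 Bond=-36.7424
(2,0): Delta=-1.5328 Bond=89.8541
(2,1): Delta=0.7646 Bond=-17.8542
(2,2): Delta=1.3052 Bond=-51.5516
(3,0): Delta=-7.7576 Bond=312.4784
(3,1): Delta=1.9791 Bond=-75.5417
(3,2): Delta=0.0794 Bond=25.0990
(3,3): Delta=1.9968 Bond=-109.9417
V0=30.9336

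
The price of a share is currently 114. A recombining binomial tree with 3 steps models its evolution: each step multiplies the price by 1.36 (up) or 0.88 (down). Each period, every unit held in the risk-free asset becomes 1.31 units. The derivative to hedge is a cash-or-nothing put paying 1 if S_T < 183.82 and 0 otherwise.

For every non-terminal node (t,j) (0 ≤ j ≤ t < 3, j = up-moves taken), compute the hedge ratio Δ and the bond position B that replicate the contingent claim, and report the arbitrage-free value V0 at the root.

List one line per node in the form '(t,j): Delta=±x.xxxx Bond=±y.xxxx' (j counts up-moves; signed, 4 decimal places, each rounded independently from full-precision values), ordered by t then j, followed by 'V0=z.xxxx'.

Under the risk-neutral measure, an up-move has probability p* = (R−d)/(u−d) = 0.8958 and values discount at R = 1.31.
At expiry t=3: V(3,0)=1.0000, V(3,1)=1.0000, V(3,2)=0.0000, V(3,3)=0.0000
  t=2,j=0: stock 88.2816 → up 120.0630 (V=1.0000), down 77.6878 (V=1.0000). Price 0.7634; hedge Δ=0.0000, bond B=0.7634.
  t=2,j=1: stock 136.4352 → up 185.5519 (V=0.0000), down 120.0630 (V=1.0000). Price 0.0795; hedge Δ=-0.0153, bond B=2.1628.
  t=2,j=2: stock 210.8544 → up 286.7620 (V=0.0000), down 185.5519 (V=0.0000). Price 0.0000; hedge Δ=0.0000, bond B=0.0000.
  t=1,j=0: stock 100.3200 → up 136.4352 (V=0.0795), down 88.2816 (V=0.7634). Price 0.1151; hedge Δ=-0.0142, bond B=1.5397.
  t=1,j=1: stock 155.0400 → up 210.8544 (V=0.0000), down 136.4352 (V=0.0795). Price 0.0063; hedge Δ=-0.0011, bond B=0.1720.
  t=0,j=0: stock 114.0000 → up 155.0400 (V=0.0063), down 100.3200 (V=0.1151). Price 0.0135; hedge Δ=-0.0020, bond B=0.2400.
The time-0 hedge costs 0.0135, which is the no-arbitrage price.

(0,0): Delta=-0.0020 Bond=0.2400
(1,0): Delta=-0.0142 Bond=1.5397
(1,1): Delta=-0.0011 Bond=0.1720
(2,0): Delta=0.0000 Bond=0.7634
(2,1): Delta=-0.0153 Bond=2.1628
(2,2): Delta=0.0000 Bond=0.0000
V0=0.0135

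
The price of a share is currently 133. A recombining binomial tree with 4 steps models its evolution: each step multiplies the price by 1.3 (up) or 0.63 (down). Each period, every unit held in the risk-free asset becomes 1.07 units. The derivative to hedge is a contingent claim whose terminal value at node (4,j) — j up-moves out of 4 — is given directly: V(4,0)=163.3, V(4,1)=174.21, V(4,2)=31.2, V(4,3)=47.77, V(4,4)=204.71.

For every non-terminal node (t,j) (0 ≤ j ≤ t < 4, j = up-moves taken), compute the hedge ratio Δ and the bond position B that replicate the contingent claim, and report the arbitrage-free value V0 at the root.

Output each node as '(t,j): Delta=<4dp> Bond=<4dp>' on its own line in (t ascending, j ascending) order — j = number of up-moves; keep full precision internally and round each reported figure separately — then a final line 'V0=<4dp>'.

(0,0): Delta=0.1745 Bond=43.1256
(1,0): Delta=-0.8720 Bond=133.8318
(1,1): Delta=0.4396 Bond=0.3078
(2,0): Delta=-2.3828 Bond=222.9480
(2,1): Delta=-0.4893 Bond=101.5136
(2,2): Delta=0.6749 Bond=-52.5625
(3,0): Delta=0.4896 Bond=143.0293
(3,1): Delta=-3.1104 Bond=288.4879
(3,2): Delta=0.1747 Bond=14.5974
(3,3): Delta=0.8016 Bond=-93.2714
V0=66.3327

No-arbitrage ⇒ martingale measure with p* = (R−d)/(u−d) = 0.6567.
Terminal payoffs: V(4,0)=163.3000, V(4,1)=174.2100, V(4,2)=31.2000, V(4,3)=47.7700, V(4,4)=204.7100
Node (3,0) S=33.2563: V=(p*·174.2100+(1−p*)·163.3000)/1.07=159.3129; Δ=(174.2100−163.3000)/(43.2331−20.9514)=0.4896; B=V−Δ·S=143.0293
Node (3,1) S=68.6240: V=(p*·31.2000+(1−p*)·174.2100)/1.07=75.0402; Δ=(31.2000−174.2100)/(89.2112−43.2331)=-3.1104; B=V−Δ·S=288.4879
Node (3,2) S=141.6051: V=(p*·47.7700+(1−p*)·31.2000)/1.07=39.3288; Δ=(47.7700−31.2000)/(184.0866−89.2112)=0.1747; B=V−Δ·S=14.5974
Node (3,3) S=292.2010: V=(p*·204.7100+(1−p*)·47.7700)/1.07=140.9674; Δ=(204.7100−47.7700)/(379.8613−184.0866)=0.8016; B=V−Δ·S=-93.2714
Node (2,0) S=52.7877: V=(p*·75.0402+(1−p*)·159.3129)/1.07=97.1679; Δ=(75.0402−159.3129)/(68.6240−33.2563)=-2.3828; B=V−Δ·S=222.9480
Node (2,1) S=108.9270: V=(p*·39.3288+(1−p*)·75.0402)/1.07=48.2130; Δ=(39.3288−75.0402)/(141.6051−68.6240)=-0.4893; B=V−Δ·S=101.5136
Node (2,2) S=224.7700: V=(p*·140.9674+(1−p*)·39.3288)/1.07=99.1369; Δ=(140.9674−39.3288)/(292.2010−141.6051)=0.6749; B=V−Δ·S=-52.5625
Node (1,0) S=83.7900: V=(p*·48.2130+(1−p*)·97.1679)/1.07=60.7649; Δ=(48.2130−97.1679)/(108.9270−52.7877)=-0.8720; B=V−Δ·S=133.8318
Node (1,1) S=172.9000: V=(p*·99.1369+(1−p*)·48.2130)/1.07=76.3136; Δ=(99.1369−48.2130)/(224.7700−108.9270)=0.4396; B=V−Δ·S=0.3078
Node (0,0) S=133.0000: V=(p*·76.3136+(1−p*)·60.7649)/1.07=66.3327; Δ=(76.3136−60.7649)/(172.9000−83.7900)=0.1745; B=V−Δ·S=43.1256
The time-0 hedge costs 66.3327, which is the no-arbitrage price.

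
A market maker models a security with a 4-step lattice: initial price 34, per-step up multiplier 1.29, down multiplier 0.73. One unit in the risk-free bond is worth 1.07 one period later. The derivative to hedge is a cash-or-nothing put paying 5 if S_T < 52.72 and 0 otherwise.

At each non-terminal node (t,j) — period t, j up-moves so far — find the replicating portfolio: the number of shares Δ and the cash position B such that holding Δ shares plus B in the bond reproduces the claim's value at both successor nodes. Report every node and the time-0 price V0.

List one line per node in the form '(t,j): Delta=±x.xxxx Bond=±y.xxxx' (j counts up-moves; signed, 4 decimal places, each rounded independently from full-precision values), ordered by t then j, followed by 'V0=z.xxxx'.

(0,0): Delta=-0.0931 Bond=5.1210
(1,0): Delta=-0.1158 Bond=6.0427
(1,1): Delta=-0.0848 Bond=5.1151
(2,0): Delta=0.0000 Bond=4.3672
(2,1): Delta=-0.1582 Bond=7.8236
(2,2): Delta=-0.0579 Bond=3.9522
(3,0): Delta=0.0000 Bond=4.6729
(3,1): Delta=0.0000 Bond=4.6729
(3,2): Delta=-0.2162 Bond=10.7644
(3,3): Delta=0.0000 Bond=0.0000
V0=1.9546

No-arbitrage ⇒ martingale measure with p* = (R−d)/(u−d) = 0.6071.
Terminal values V(4,·): V(4,0)=5.0000, V(4,1)=5.0000, V(4,2)=5.0000, V(4,3)=0.0000, V(4,4)=0.0000
(3,0): S=13.2266. Δ = (V_up−V_dn)/(S_up−S_dn) = (5.0000−5.0000)/(17.0623−9.6554) = 0.0000. V = [p*·5.0000 + (1−p*)·5.0000]/1.07 = 4.6729. B = V − Δ·S = 4.6729.
(3,1): S=23.3730. Δ = (V_up−V_dn)/(S_up−S_dn) = (5.0000−5.0000)/(30.1512−17.0623) = 0.0000. V = [p*·5.0000 + (1−p*)·5.0000]/1.07 = 4.6729. B = V − Δ·S = 4.6729.
(3,2): S=41.3030. Δ = (V_up−V_dn)/(S_up−S_dn) = (0.0000−5.0000)/(53.2808−30.1512) = -0.2162. V = [p*·0.0000 + (1−p*)·5.0000]/1.07 = 1.8358. B = V − Δ·S = 10.7644.
(3,3): S=72.9874. Δ = (V_up−V_dn)/(S_up−S_dn) = (0.0000−0.0000)/(94.1538−53.2808) = 0.0000. V = [p*·0.0000 + (1−p*)·0.0000]/1.07 = 0.0000. B = V − Δ·S = 0.0000.
(2,0): S=18.1186. Δ = (V_up−V_dn)/(S_up−S_dn) = (4.6729−4.6729)/(23.3730−13.2266) = 0.0000. V = [p*·4.6729 + (1−p*)·4.6729]/1.07 = 4.3672. B = V − Δ·S = 4.3672.
(2,1): S=32.0178. Δ = (V_up−V_dn)/(S_up−S_dn) = (1.8358−4.6729)/(41.3030−23.3730) = -0.1582. V = [p*·1.8358 + (1−p*)·4.6729]/1.07 = 2.7573. B = V − Δ·S = 7.8236.
(2,2): S=56.5794. Δ = (V_up−V_dn)/(S_up−S_dn) = (0.0000−1.8358)/(72.9874−41.3030) = -0.0579. V = [p*·0.0000 + (1−p*)·1.8358]/1.07 = 0.6740. B = V − Δ·S = 3.9522.
(1,0): S=24.8200. Δ = (V_up−V_dn)/(S_up−S_dn) = (2.7573−4.3672)/(32.0178−18.1186) = -0.1158. V = [p*·2.7573 + (1−p*)·4.3672]/1.07 = 3.1680. B = V − Δ·S = 6.0427.
(1,1): S=43.8600. Δ = (V_up−V_dn)/(S_up−S_dn) = (0.6740−2.7573)/(56.5794−32.0178) = -0.0848. V = [p*·0.6740 + (1−p*)·2.7573]/1.07 = 1.3948. B = V − Δ·S = 5.1151.
(0,0): S=34.0000. Δ = (V_up−V_dn)/(S_up−S_dn) = (1.3948−3.1680)/(43.8600−24.8200) = -0.0931. V = [p*·1.3948 + (1−p*)·3.1680]/1.07 = 1.9546. B = V − Δ·S = 5.1210.
The time-0 hedge costs 1.9546, which is the no-arbitrage price.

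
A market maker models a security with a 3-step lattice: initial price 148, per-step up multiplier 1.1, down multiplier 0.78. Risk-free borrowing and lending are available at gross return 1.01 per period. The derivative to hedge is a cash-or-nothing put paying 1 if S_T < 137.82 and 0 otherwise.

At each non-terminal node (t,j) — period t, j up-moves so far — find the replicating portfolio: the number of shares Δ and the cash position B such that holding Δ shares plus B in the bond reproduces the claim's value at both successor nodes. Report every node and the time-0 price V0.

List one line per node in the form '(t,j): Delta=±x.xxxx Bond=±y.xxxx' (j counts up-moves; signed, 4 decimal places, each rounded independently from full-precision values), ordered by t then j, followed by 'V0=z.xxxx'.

(0,0): Delta=-0.0084 Bond=1.4257
(1,0): Delta=-0.0193 Bond=2.6977
(1,1): Delta=-0.0053 Bond=0.9477
(2,0): Delta=0.0000 Bond=0.9901
(2,1): Delta=-0.0246 Bond=3.4035
(2,2): Delta=0.0000 Bond=0.0000
V0=0.1871

Under the risk-neutral measure, an up-move has probability p* = (R−d)/(u−d) = 0.7187 and values discount at R = 1.01.
At expiry t=3: V(3,0)=1.0000, V(3,1)=1.0000, V(3,2)=0.0000, V(3,3)=0.0000
  t=2,j=0: stock 90.0432 → up 99.0475 (V=1.0000), down 70.2337 (V=1.0000). Price 0.9901; hedge Δ=0.0000, bond B=0.9901.
  t=2,j=1: stock 126.9840 → up 139.6824 (V=0.0000), down 99.0475 (V=1.0000). Price 0.2785; hedge Δ=-0.0246, bond B=3.4035.
  t=2,j=2: stock 179.0800 → up 196.9880 (V=0.0000), down 139.6824 (V=0.0000). Price 0.0000; hedge Δ=0.0000, bond B=0.0000.
  t=1,j=0: stock 115.4400 → up 126.9840 (V=0.2785), down 90.0432 (V=0.9901). Price 0.4739; hedge Δ=-0.0193, bond B=2.6977.
  t=1,j=1: stock 162.8000 → up 179.0800 (V=0.0000), down 126.9840 (V=0.2785). Price 0.0775; hedge Δ=-0.0053, bond B=0.9477.
  t=0,j=0: stock 148.0000 → up 162.8000 (V=0.0775), down 115.4400 (V=0.4739). Price 0.1871; hedge Δ=-0.0084, bond B=1.4257.
Check: Δ(0,0)·S0 + B(0,0) = 0.1871 = V0.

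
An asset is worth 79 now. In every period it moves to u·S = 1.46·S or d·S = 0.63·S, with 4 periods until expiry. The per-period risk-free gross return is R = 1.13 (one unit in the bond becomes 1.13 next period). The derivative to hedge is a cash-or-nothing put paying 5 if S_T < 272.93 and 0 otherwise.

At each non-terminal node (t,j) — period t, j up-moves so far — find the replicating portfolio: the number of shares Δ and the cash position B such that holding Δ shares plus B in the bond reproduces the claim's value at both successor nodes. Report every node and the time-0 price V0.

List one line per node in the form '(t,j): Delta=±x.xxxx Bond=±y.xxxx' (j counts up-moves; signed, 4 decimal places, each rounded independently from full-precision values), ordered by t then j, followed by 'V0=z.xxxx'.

(0,0): Delta=-0.0116 Bond=3.5754
(1,0): Delta=0.0000 Bond=3.4653
(1,1): Delta=-0.0148 Bond=4.4198
(2,0): Delta=0.0000 Bond=3.9157
(2,1): Delta=0.0000 Bond=3.9157
(2,2): Delta=-0.0191 Bond=5.7062
(3,0): Delta=0.0000 Bond=4.4248
(3,1): Delta=0.0000 Bond=4.4248
(3,2): Delta=0.0000 Bond=4.4248
(3,3): Delta=-0.0245 Bond=7.7833
V0=2.6627

Since d<R<u, set p* = (R−d)/(u−d) = 0.6024; price each node as the discounted p*-expectation of its children.
Terminal payoffs: V(4,0)=5.0000, V(4,1)=5.0000, V(4,2)=5.0000, V(4,3)=5.0000, V(4,4)=0.0000
Node (3,0) S=19.7537: V=(p*·5.0000+(1−p*)·5.0000)/1.13=4.4248; Δ=(5.0000−5.0000)/(28.8404−12.4448)=0.0000; B=V−Δ·S=4.4248
Node (3,1) S=45.7784: V=(p*·5.0000+(1−p*)·5.0000)/1.13=4.4248; Δ=(5.0000−5.0000)/(66.8365−28.8404)=0.0000; B=V−Δ·S=4.4248
Node (3,2) S=106.0897: V=(p*·5.0000+(1−p*)·5.0000)/1.13=4.4248; Δ=(5.0000−5.0000)/(154.8910−66.8365)=0.0000; B=V−Δ·S=4.4248
Node (3,3) S=245.8587: V=(p*·0.0000+(1−p*)·5.0000)/1.13=1.7592; Δ=(0.0000−5.0000)/(358.9538−154.8910)=-0.0245; B=V−Δ·S=7.7833
Node (2,0) S=31.3551: V=(p*·4.4248+(1−p*)·4.4248)/1.13=3.9157; Δ=(4.4248−4.4248)/(45.7784−19.7537)=0.0000; B=V−Δ·S=3.9157
Node (2,1) S=72.6642: V=(p*·4.4248+(1−p*)·4.4248)/1.13=3.9157; Δ=(4.4248−4.4248)/(106.0897−45.7784)=0.0000; B=V−Δ·S=3.9157
Node (2,2) S=168.3964: V=(p*·1.7592+(1−p*)·4.4248)/1.13=2.4947; Δ=(1.7592−4.4248)/(245.8587−106.0897)=-0.0191; B=V−Δ·S=5.7062
Node (1,0) S=49.7700: V=(p*·3.9157+(1−p*)·3.9157)/1.13=3.4653; Δ=(3.9157−3.9157)/(72.6642−31.3551)=0.0000; B=V−Δ·S=3.4653
Node (1,1) S=115.3400: V=(p*·2.4947+(1−p*)·3.9157)/1.13=2.7077; Δ=(2.4947−3.9157)/(168.3964−72.6642)=-0.0148; B=V−Δ·S=4.4198
Node (0,0) S=79.0000: V=(p*·2.7077+(1−p*)·3.4653)/1.13=2.6627; Δ=(2.7077−3.4653)/(115.3400−49.7700)=-0.0116; B=V−Δ·S=3.5754
Root portfolio cost Δ·79+B reproduces V0=2.6627.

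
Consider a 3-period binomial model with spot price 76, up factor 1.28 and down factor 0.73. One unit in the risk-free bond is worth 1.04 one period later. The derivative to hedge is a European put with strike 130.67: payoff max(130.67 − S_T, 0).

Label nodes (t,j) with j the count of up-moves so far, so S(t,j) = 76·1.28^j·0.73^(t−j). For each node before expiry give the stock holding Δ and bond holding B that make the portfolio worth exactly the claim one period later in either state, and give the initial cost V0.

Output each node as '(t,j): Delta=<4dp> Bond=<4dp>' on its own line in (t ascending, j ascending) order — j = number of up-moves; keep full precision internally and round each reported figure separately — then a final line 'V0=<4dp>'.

(0,0): Delta=-0.7982 Bond=105.4019
(1,0): Delta=-1.0000 Bond=120.8118
(1,1): Delta=-0.7092 Bond=100.9518
(2,0): Delta=-1.0000 Bond=125.6442
(2,1): Delta=-1.0000 Bond=125.6442
(2,2): Delta=-0.5807 Bond=88.9993
V0=44.7359

The replicating-portfolio and risk-neutral prices coincide; use p* = (1.04−0.73)/(1.28−0.73) = 0.5636 for the latter.
At expiry t=3: V(3,0)=101.1047, V(3,1)=78.8295, V(3,2)=39.7716, V(3,3)=0.0000
(2,0): S=40.5004. Δ = (V_up−V_dn)/(S_up−S_dn) = (78.8295−101.1047)/(51.8405−29.5653) = -1.0000. V = [p*·78.8295 + (1−p*)·101.1047]/1.04 = 85.1438. B = V − Δ·S = 125.6442.
(2,1): S=71.0144. Δ = (V_up−V_dn)/(S_up−S_dn) = (39.7716−78.8295)/(90.8984−51.8405) = -1.0000. V = [p*·39.7716 + (1−p*)·78.8295]/1.04 = 54.6298. B = V − Δ·S = 125.6442.
(2,2): S=124.5184. Δ = (V_up−V_dn)/(S_up−S_dn) = (0.0000−39.7716)/(159.3836−90.8984) = -0.5807. V = [p*·0.0000 + (1−p*)·39.7716]/1.04 = 16.6874. B = V − Δ·S = 88.9993.
(1,0): S=55.4800. Δ = (V_up−V_dn)/(S_up−S_dn) = (54.6298−85.1438)/(71.0144−40.5004) = -1.0000. V = [p*·54.6298 + (1−p*)·85.1438]/1.04 = 65.3318. B = V − Δ·S = 120.8118.
(1,1): S=97.2800. Δ = (V_up−V_dn)/(S_up−S_dn) = (16.6874−54.6298)/(124.5184−71.0144) = -0.7092. V = [p*·16.6874 + (1−p*)·54.6298]/1.04 = 31.9655. B = V − Δ·S = 100.9518.
(0,0): S=76.0000. Δ = (V_up−V_dn)/(S_up−S_dn) = (31.9655−65.3318)/(97.2800−55.4800) = -0.7982. V = [p*·31.9655 + (1−p*)·65.3318]/1.04 = 44.7359. B = V − Δ·S = 105.4019.
Each (Δ,B) replicates both successor values, so the strategy is self-financing and V0 is arbitrage-free.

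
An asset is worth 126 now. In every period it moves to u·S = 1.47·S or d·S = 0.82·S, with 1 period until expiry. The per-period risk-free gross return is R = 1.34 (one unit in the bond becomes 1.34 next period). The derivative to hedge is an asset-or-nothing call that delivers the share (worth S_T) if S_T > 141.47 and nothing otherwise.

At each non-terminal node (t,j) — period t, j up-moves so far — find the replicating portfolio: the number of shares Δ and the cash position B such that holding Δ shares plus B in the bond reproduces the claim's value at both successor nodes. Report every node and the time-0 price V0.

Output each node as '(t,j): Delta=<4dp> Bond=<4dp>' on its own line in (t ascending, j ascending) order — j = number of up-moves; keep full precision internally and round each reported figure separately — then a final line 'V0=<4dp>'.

(0,0): Delta=2.2615 Bond=-174.3747
V0=110.5791

Since d<R<u, set p* = (R−d)/(u−d) = 0.8000; price each node as the discounted p*-expectation of its children.
At expiry t=1: V(1,0)=0.0000, V(1,1)=185.2200
  t=0,j=0: stock 126.0000 → up 185.2200 (V=185.2200), down 103.3200 (V=0.0000). Price 110.5791; hedge Δ=2.2615, bond B=-174.3747.
The time-0 hedge costs 110.5791, which is the no-arbitrage price.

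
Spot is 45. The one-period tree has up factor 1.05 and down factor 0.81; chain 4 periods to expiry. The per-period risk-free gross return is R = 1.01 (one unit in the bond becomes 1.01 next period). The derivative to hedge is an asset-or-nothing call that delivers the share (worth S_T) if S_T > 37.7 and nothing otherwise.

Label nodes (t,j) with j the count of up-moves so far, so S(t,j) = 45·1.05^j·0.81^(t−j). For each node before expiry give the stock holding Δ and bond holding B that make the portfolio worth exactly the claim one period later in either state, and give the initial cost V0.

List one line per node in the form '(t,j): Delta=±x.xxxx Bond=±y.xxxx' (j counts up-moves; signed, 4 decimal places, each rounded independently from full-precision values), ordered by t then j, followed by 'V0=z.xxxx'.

(0,0): Delta=1.9669 Bond=-47.5183
(1,0): Delta=3.2836 Bond=-95.9870
(1,1): Delta=1.7638 Bond=-38.3948
(2,0): Delta=0.0000 Bond=0.0000
(2,1): Delta=3.7902 Bond=-116.3363
(2,2): Delta=1.4511 Bond=-23.2673
(3,0): Delta=0.0000 Bond=0.0000
(3,1): Delta=0.0000 Bond=0.0000
(3,2): Delta=4.3750 Bond=-140.9996
(3,3): Delta=1.0000 Bond=0.0000
V0=40.9928

No-arbitrage ⇒ martingale measure with p* = (R−d)/(u−d) = 0.8333.
At expiry t=4: V(4,0)=0.0000, V(4,1)=0.0000, V(4,2)=0.0000, V(4,3)=42.1954, V(4,4)=54.6978
(3,0): S=23.9148. Δ = (V_up−V_dn)/(S_up−S_dn) = (0.0000−0.0000)/(25.1106−19.3710) = 0.0000. V = [p*·0.0000 + (1−p*)·0.0000]/1.01 = 0.0000. B = V − Δ·S = 0.0000.
(3,1): S=31.0007. Δ = (V_up−V_dn)/(S_up−S_dn) = (0.0000−0.0000)/(32.5508−25.1106) = 0.0000. V = [p*·0.0000 + (1−p*)·0.0000]/1.01 = 0.0000. B = V − Δ·S = 0.0000.
(3,2): S=40.1861. Δ = (V_up−V_dn)/(S_up−S_dn) = (42.1954−0.0000)/(42.1954−32.5508) = 4.3750. V = [p*·42.1954 + (1−p*)·0.0000]/1.01 = 34.8147. B = V − Δ·S = -140.9996.
(3,3): S=52.0931. Δ = (V_up−V_dn)/(S_up−S_dn) = (54.6978−42.1954)/(54.6978−42.1954) = 1.0000. V = [p*·54.6978 + (1−p*)·42.1954]/1.01 = 52.0931. B = V − Δ·S = 0.0000.
(2,0): S=29.5245. Δ = (V_up−V_dn)/(S_up−S_dn) = (0.0000−0.0000)/(31.0007−23.9148) = 0.0000. V = [p*·0.0000 + (1−p*)·0.0000]/1.01 = 0.0000. B = V − Δ·S = 0.0000.
(2,1): S=38.2725. Δ = (V_up−V_dn)/(S_up−S_dn) = (34.8147−0.0000)/(40.1861−31.0007) = 3.7902. V = [p*·34.8147 + (1−p*)·0.0000]/1.01 = 28.7250. B = V − Δ·S = -116.3363.
(2,2): S=49.6125. Δ = (V_up−V_dn)/(S_up−S_dn) = (52.0931−34.8147)/(52.0931−40.1861) = 1.4511. V = [p*·52.0931 + (1−p*)·34.8147]/1.01 = 48.7261. B = V − Δ·S = -23.2673.
(1,0): S=36.4500. Δ = (V_up−V_dn)/(S_up−S_dn) = (28.7250−0.0000)/(38.2725−29.5245) = 3.2836. V = [p*·28.7250 + (1−p*)·0.0000]/1.01 = 23.7005. B = V − Δ·S = -95.9870.
(1,1): S=47.2500. Δ = (V_up−V_dn)/(S_up−S_dn) = (48.7261−28.7250)/(49.6125−38.2725) = 1.7638. V = [p*·48.7261 + (1−p*)·28.7250]/1.01 = 44.9432. B = V − Δ·S = -38.3948.
(0,0): S=45.0000. Δ = (V_up−V_dn)/(S_up−S_dn) = (44.9432−23.7005)/(47.2500−36.4500) = 1.9669. V = [p*·44.9432 + (1−p*)·23.7005]/1.01 = 40.9928. B = V − Δ·S = -47.5183.
The time-0 hedge costs 40.9928, which is the no-arbitrage price.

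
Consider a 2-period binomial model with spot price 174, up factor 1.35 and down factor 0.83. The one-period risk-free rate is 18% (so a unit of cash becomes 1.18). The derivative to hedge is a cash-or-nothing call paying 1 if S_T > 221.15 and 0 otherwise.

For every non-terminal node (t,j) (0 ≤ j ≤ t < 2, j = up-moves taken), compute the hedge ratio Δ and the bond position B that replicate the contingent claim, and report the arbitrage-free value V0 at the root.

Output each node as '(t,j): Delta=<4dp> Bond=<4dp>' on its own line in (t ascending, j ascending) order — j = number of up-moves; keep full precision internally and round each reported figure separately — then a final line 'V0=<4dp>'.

(0,0): Delta=0.0063 Bond=-0.7716
(1,0): Delta=0.0000 Bond=0.0000
(1,1): Delta=0.0082 Bond=-1.3527
V0=0.3254

Under the risk-neutral measure, an up-move has probability p* = (R−d)/(u−d) = 0.6731 and values discount at R = 1.18.
Payoff layer (t=2): V(2,0)=0.0000, V(2,1)=0.0000, V(2,2)=1.0000
(1,0): S=144.4200. Δ = (V_up−V_dn)/(S_up−S_dn) = (0.0000−0.0000)/(194.9670−119.8686) = 0.0000. V = [p*·0.0000 + (1−p*)·0.0000]/1.18 = 0.0000. B = V − Δ·S = 0.0000.
(1,1): S=234.9000. Δ = (V_up−V_dn)/(S_up−S_dn) = (1.0000−0.0000)/(317.1150−194.9670) = 0.0082. V = [p*·1.0000 + (1−p*)·0.0000]/1.18 = 0.5704. B = V − Δ·S = -1.3527.
(0,0): S=174.0000. Δ = (V_up−V_dn)/(S_up−S_dn) = (0.5704−0.0000)/(234.9000−144.4200) = 0.0063. V = [p*·0.5704 + (1−p*)·0.0000]/1.18 = 0.3254. B = V − Δ·S = -0.7716.
Each (Δ,B) replicates both successor values, so the strategy is self-financing and V0 is arbitrage-free.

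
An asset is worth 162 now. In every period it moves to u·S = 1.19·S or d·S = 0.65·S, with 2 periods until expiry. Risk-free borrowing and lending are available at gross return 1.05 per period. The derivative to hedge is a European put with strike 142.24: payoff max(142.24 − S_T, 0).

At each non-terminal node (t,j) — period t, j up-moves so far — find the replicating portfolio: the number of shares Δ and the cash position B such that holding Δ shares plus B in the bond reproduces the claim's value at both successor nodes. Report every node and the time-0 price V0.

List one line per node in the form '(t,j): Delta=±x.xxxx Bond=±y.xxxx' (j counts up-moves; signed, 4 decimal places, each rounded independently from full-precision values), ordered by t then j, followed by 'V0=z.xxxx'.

(0,0): Delta=-0.2970 Bond=58.5197
(1,0): Delta=-1.0000 Bond=135.4667
(1,1): Delta=-0.1627 Bond=35.5384
V0=10.3981

The replicating-portfolio and risk-neutral prices coincide; use p* = (1.05−0.65)/(1.19−0.65) = 0.7407 for the latter.
Payoff layer (t=2): V(2,0)=73.7950, V(2,1)=16.9330, V(2,2)=0.0000
(1,0): S=105.3000. Δ = (V_up−V_dn)/(S_up−S_dn) = (16.9330−73.7950)/(125.3070−68.4450) = -1.0000. V = [p*·16.9330 + (1−p*)·73.7950]/1.05 = 30.1667. B = V − Δ·S = 135.4667.
(1,1): S=192.7800. Δ = (V_up−V_dn)/(S_up−S_dn) = (0.0000−16.9330)/(229.4082−125.3070) = -0.1627. V = [p*·0.0000 + (1−p*)·16.9330]/1.05 = 4.1810. B = V − Δ·S = 35.5384.
(0,0): S=162.0000. Δ = (V_up−V_dn)/(S_up−S_dn) = (4.1810−30.1667)/(192.7800−105.3000) = -0.2970. V = [p*·4.1810 + (1−p*)·30.1667]/1.05 = 10.3981. B = V − Δ·S = 58.5197.
The time-0 hedge costs 10.3981, which is the no-arbitrage price.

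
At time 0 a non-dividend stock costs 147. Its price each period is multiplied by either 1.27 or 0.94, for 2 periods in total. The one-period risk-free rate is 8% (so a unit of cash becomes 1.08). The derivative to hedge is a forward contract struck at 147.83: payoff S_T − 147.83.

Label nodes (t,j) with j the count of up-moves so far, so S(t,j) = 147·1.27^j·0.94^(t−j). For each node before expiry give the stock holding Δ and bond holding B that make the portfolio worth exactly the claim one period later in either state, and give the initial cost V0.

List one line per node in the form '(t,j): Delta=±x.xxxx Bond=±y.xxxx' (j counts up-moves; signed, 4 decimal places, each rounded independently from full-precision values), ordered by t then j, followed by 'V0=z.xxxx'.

The replicating-portfolio and risk-neutral prices coincide; use p* = (1.08−0.94)/(1.27−0.94) = 0.4242 for the latter.
At expiry t=2: V(2,0)=-17.9408, V(2,1)=27.6586, V(2,2)=89.2663
Node (1,0) S=138.1800: V=(p*·27.6586+(1−p*)·-17.9408)/1.08=1.3004; Δ=(27.6586−-17.9408)/(175.4886−129.8892)=1.0000; B=V−Δ·S=-136.8796
Node (1,1) S=186.6900: V=(p*·89.2663+(1−p*)·27.6586)/1.08=49.8104; Δ=(89.2663−27.6586)/(237.0963−175.4886)=1.0000; B=V−Δ·S=-136.8796
Node (0,0) S=147.0000: V=(p*·49.8104+(1−p*)·1.3004)/1.08=20.2596; Δ=(49.8104−1.3004)/(186.6900−138.1800)=1.0000; B=V−Δ·S=-126.7404
Check: Δ(0,0)·S0 + B(0,0) = 20.2596 = V0.

(0,0): Delta=1.0000 Bond=-126.7404
(1,0): Delta=1.0000 Bond=-136.8796
(1,1): Delta=1.0000 Bond=-136.8796
V0=20.2596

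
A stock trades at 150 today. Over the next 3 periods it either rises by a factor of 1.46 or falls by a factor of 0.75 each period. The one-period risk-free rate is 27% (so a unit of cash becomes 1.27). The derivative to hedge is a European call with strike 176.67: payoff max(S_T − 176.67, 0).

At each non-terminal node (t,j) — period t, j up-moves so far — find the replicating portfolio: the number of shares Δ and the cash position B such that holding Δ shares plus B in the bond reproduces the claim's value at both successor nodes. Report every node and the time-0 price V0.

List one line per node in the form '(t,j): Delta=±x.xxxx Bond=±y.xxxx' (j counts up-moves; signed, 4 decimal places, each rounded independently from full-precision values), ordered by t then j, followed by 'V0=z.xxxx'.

(0,0): Delta=0.8530 Bond=-59.0262
(1,0): Delta=0.4558 Bond=-30.2838
(1,1): Delta=0.9275 Bond=-91.2885
(2,0): Delta=0.0000 Bond=0.0000
(2,1): Delta=0.5414 Bond=-52.5133
(2,2): Delta=1.0000 Bond=-139.1102
V0=68.9206

No-arbitrage ⇒ martingale measure with p* = (R−d)/(u−d) = 0.7324.
At expiry t=3: V(3,0)=0.0000, V(3,1)=0.0000, V(3,2)=63.1350, V(3,3)=290.1504
  t=2,j=0: stock 84.3750 → up 123.1875 (V=0.0000), down 63.2812 (V=0.0000). Price 0.0000; hedge Δ=0.0000, bond B=0.0000.
  t=2,j=1: stock 164.2500 → up 239.8050 (V=63.1350), down 123.1875 (V=0.0000). Price 36.4092; hedge Δ=0.5414, bond B=-52.5133.
  t=2,j=2: stock 319.7400 → up 466.8204 (V=290.1504), down 239.8050 (V=63.1350). Price 180.6298; hedge Δ=1.0000, bond B=-139.1102.
  t=1,j=0: stock 112.5000 → up 164.2500 (V=36.4092), down 84.3750 (V=0.0000). Price 20.9968; hedge Δ=0.4558, bond B=-30.2838.
  t=1,j=1: stock 219.0000 → up 319.7400 (V=180.6298), down 164.2500 (V=36.4092). Price 111.8390; hedge Δ=0.9275, bond B=-91.2885.
  t=0,j=0: stock 150.0000 → up 219.0000 (V=111.8390), down 112.5000 (V=20.9968). Price 68.9206; hedge Δ=0.8530, bond B=-59.0262.
Root portfolio cost Δ·150+B reproduces V0=68.9206.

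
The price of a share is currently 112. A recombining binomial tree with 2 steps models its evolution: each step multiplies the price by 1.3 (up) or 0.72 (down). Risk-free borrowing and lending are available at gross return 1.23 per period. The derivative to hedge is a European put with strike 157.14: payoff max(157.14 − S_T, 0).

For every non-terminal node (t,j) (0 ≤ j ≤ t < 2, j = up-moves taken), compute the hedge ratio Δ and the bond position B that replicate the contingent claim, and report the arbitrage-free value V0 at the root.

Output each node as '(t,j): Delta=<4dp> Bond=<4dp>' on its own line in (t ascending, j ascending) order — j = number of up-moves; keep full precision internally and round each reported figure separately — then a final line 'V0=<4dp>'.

Under the risk-neutral measure, an up-move has probability p* = (R−d)/(u−d) = 0.8793 and values discount at R = 1.23.
Terminal values V(2,·): V(2,0)=99.0792, V(2,1)=52.3080, V(2,2)=0.0000
  t=1,j=0: stock 80.6400 → up 104.8320 (V=52.3080), down 58.0608 (V=99.0792). Price 47.1161; hedge Δ=-1.0000, bond B=127.7561.
  t=1,j=1: stock 145.6000 → up 189.2800 (V=0.0000), down 104.8320 (V=52.3080). Price 5.1325; hedge Δ=-0.6194, bond B=95.3188.
  t=0,j=0: stock 112.0000 → up 145.6000 (V=5.1325), down 80.6400 (V=47.1161). Price 8.2923; hedge Δ=-0.6463, bond B=80.6777.
Root portfolio cost Δ·112+B reproduces V0=8.2923.

(0,0): Delta=-0.6463 Bond=80.6777
(1,0): Delta=-1.0000 Bond=127.7561
(1,1): Delta=-0.6194 Bond=95.3188
V0=8.2923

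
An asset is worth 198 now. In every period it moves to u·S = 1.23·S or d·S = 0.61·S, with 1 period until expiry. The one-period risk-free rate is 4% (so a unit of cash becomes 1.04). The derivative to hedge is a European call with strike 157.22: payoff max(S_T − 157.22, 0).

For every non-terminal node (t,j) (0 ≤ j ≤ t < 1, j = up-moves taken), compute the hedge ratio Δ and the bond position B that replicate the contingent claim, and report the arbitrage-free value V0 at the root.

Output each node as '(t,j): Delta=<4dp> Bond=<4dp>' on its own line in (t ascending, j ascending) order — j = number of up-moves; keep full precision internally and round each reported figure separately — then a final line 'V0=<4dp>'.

Risk-neutral probability p* = (R−d)/(u−d) = (1.04−0.61)/(1.23−0.61) = 0.6935.
Terminal values V(1,·): V(1,0)=0.0000, V(1,1)=86.3200
(0,0): S=198.0000. Δ = (V_up−V_dn)/(S_up−S_dn) = (86.3200−0.0000)/(243.5400−120.7800) = 0.7032. V = [p*·86.3200 + (1−p*)·0.0000]/1.04 = 57.5645. B = V − Δ·S = -81.6613.
Each (Δ,B) replicates both successor values, so the strategy is self-financing and V0 is arbitrage-free.

(0,0): Delta=0.7032 Bond=-81.6613
V0=57.5645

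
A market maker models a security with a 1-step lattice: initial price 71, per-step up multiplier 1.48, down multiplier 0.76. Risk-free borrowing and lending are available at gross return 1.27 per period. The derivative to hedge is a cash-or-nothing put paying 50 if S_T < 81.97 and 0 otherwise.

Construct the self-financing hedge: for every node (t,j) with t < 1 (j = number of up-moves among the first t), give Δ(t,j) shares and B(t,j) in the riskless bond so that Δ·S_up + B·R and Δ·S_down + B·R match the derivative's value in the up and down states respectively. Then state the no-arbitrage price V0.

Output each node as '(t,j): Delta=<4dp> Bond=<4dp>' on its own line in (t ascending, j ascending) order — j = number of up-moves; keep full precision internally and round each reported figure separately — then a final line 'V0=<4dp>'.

Under the risk-neutral measure, an up-move has probability p* = (R−d)/(u−d) = 0.7083 and values discount at R = 1.27.
Terminal values V(1,·): V(1,0)=50.0000, V(1,1)=0.0000
Node (0,0) S=71.0000: V=(p*·0.0000+(1−p*)·50.0000)/1.27=11.4829; Δ=(0.0000−50.0000)/(105.0800−53.9600)=-0.9781; B=V−Δ·S=80.9274
Check: Δ(0,0)·S0 + B(0,0) = 11.4829 = V0.

(0,0): Delta=-0.9781 Bond=80.9274
V0=11.4829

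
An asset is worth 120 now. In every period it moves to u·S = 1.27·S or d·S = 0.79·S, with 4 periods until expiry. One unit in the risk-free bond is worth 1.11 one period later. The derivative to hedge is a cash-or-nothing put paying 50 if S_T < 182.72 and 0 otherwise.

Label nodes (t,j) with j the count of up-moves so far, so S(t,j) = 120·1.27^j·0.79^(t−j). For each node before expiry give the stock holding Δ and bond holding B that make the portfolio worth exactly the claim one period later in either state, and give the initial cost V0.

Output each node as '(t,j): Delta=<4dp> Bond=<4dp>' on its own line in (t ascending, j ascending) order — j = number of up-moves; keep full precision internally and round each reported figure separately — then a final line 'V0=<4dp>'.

Risk-neutral probability p* = (R−d)/(u−d) = (1.11−0.79)/(1.27−0.79) = 0.6667.
Payoff layer (t=4): V(4,0)=50.0000, V(4,1)=50.0000, V(4,2)=50.0000, V(4,3)=0.0000, V(4,4)=0.0000
  t=3,j=0: stock 59.1647 → up 75.1391 (V=50.0000), down 46.7401 (V=50.0000). Price 45.0450; hedge Δ=0.0000, bond B=45.0450.
  t=3,j=1: stock 95.1128 → up 120.7933 (V=50.0000), down 75.1391 (V=50.0000). Price 45.0450; hedge Δ=0.0000, bond B=45.0450.
  t=3,j=2: stock 152.9029 → up 194.1867 (V=0.0000), down 120.7933 (V=50.0000). Price 15.0150; hedge Δ=-0.6813, bond B=119.1817.
  t=3,j=3: stock 245.8060 → up 312.1736 (V=0.0000), down 194.1867 (V=0.0000). Price 0.0000; hedge Δ=0.0000, bond B=0.0000.
  t=2,j=0: stock 74.8920 → up 95.1128 (V=45.0450), down 59.1647 (V=45.0450). Price 40.5811; hedge Δ=0.0000, bond B=40.5811.
  t=2,j=1: stock 120.3960 → up 152.9029 (V=15.0150), down 95.1128 (V=45.0450). Price 22.5451; hedge Δ=-0.5196, bond B=85.1076.
  t=2,j=2: stock 193.5480 → up 245.8060 (V=0.0000), down 152.9029 (V=15.0150). Price 4.5090; hedge Δ=-0.1616, bond B=35.7903.
  t=1,j=0: stock 94.8000 → up 120.3960 (V=22.5451), down 74.8920 (V=40.5811). Price 25.7271; hedge Δ=-0.3964, bond B=63.3022.
  t=1,j=1: stock 152.4000 → up 193.5480 (V=4.5090), down 120.3960 (V=22.5451). Price 9.4784; hedge Δ=-0.2466, bond B=47.0535.
  t=0,j=0: stock 120.0000 → up 152.4000 (V=9.4784), down 94.8000 (V=25.7271). Price 13.4186; hedge Δ=-0.2821, bond B=47.2700.
Self-financing check: at every node Δ·S+B equals the discounted successor values.

(0,0): Delta=-0.2821 Bond=47.2700
(1,0): Delta=-0.3964 Bond=63.3022
(1,1): Delta=-0.2466 Bond=47.0535
(2,0): Delta=0.0000 Bond=40.5811
(2,1): Delta=-0.5196 Bond=85.1076
(2,2): Delta=-0.1616 Bond=35.7903
(3,0): Delta=0.0000 Bond=45.0450
(3,1): Delta=0.0000 Bond=45.0450
(3,2): Delta=-0.6813 Bond=119.1817
(3,3): Delta=0.0000 Bond=0.0000
V0=13.4186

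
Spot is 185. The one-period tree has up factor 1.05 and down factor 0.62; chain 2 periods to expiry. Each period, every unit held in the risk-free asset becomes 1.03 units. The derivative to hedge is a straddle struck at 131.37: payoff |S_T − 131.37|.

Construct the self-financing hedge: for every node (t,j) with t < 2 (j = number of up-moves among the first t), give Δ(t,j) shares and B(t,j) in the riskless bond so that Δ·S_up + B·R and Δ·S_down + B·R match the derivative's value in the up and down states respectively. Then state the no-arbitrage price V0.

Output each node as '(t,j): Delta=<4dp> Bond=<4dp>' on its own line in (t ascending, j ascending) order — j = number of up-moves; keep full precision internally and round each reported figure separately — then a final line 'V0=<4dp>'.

No-arbitrage ⇒ martingale measure with p* = (R−d)/(u−d) = 0.9535.
Payoff layer (t=2): V(2,0)=60.2560, V(2,1)=10.9350, V(2,2)=72.5925
Node (1,0) S=114.7000: V=(p*·10.9350+(1−p*)·60.2560)/1.03=12.8437; Δ=(10.9350−60.2560)/(120.4350−71.1140)=-1.0000; B=V−Δ·S=127.5437
Node (1,1) S=194.2500: V=(p*·72.5925+(1−p*)·10.9350)/1.03=67.6939; Δ=(72.5925−10.9350)/(203.9625−120.4350)=0.7382; B=V−Δ·S=-75.6956
Node (0,0) S=185.0000: V=(p*·67.6939+(1−p*)·12.8437)/1.03=63.2454; Δ=(67.6939−12.8437)/(194.2500−114.7000)=0.6895; B=V−Δ·S=-64.3133
Each (Δ,B) replicates both successor values, so the strategy is self-financing and V0 is arbitrage-free.

(0,0): Delta=0.6895 Bond=-64.3133
(1,0): Delta=-1.0000 Bond=127.5437
(1,1): Delta=0.7382 Bond=-75.6956
V0=63.2454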